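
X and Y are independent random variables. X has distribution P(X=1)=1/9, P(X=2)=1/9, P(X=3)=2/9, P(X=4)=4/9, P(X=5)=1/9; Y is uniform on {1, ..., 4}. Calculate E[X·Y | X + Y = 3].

2

P(X + Y = 3) = 1/18.
Summing XY·P(x,y) over outcomes with X + Y = 3 gives 1/9.
E[X·Y | X + Y = 3] = (1/9) / (1/18) = 2.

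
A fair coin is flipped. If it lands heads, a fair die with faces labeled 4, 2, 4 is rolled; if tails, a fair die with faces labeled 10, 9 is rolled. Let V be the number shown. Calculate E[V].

E[V | heads] = (4+2+4)/3 = 10/3.
E[V | tails] = (10+9)/2 = 19/2.
E[V] = (1/2)·(10/3) + (1/2)·(19/2) = 77/12.

77/12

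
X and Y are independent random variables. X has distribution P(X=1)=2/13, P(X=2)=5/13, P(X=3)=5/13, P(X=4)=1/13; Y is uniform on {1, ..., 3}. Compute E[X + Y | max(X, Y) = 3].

P(max(X, Y) = 3) = 22/39.
Summing (X+Y)·P(x,y) over outcomes with max(X, Y) = 3 gives 36/13.
E[X + Y | max(X, Y) = 3] = (36/13) / (22/39) = 54/11.

54/11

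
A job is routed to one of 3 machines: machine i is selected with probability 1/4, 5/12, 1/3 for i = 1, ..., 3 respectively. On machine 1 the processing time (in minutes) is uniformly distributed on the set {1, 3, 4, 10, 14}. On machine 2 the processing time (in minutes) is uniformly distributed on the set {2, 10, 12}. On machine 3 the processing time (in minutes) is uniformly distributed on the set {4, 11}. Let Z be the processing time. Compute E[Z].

E[Z | machine 1] = (1+3+4+10+14)/5 = 32/5.
E[Z | machine 2] = (2+10+12)/3 = 8.
E[Z | machine 3] = (4+11)/2 = 15/2.
By the law of total expectation,
E[Z] = (1/4)·(32/5) + (5/12)·(8) + (1/3)·(15/2) = 223/30.

223/30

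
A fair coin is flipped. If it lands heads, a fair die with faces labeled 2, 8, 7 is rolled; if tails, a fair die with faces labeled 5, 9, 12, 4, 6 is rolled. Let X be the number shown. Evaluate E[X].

E[X | heads] = (2+8+7)/3 = 17/3.
E[X | tails] = (5+9+12+4+6)/5 = 36/5.
E[X] = (1/2)·(17/3) + (1/2)·(36/5) = 193/30.

193/30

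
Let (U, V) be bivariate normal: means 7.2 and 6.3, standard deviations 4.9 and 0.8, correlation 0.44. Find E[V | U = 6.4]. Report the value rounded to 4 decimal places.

E[V | U=x] = μ_V + ρ(σ_V/σ_U)(x − μ_U) for jointly normal variables.
E[V | U=6.4] = 6.3 + (0.44)·(0.8/4.9)·(6.4 − (7.2)) = 6.3 + (0.071837)·(-0.8) = 6.2425.

6.2425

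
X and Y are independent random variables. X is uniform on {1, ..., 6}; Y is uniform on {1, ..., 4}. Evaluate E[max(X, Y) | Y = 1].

7/2

Outcomes with Y = 1: (1,1), (2,1), (3,1), (4,1), (5,1), (6,1), each with probability 1/24.
E[max(X, Y) | Y = 1] = (1 + 2 + 3 + 4 + 5 + 6) / 6 = 7/2.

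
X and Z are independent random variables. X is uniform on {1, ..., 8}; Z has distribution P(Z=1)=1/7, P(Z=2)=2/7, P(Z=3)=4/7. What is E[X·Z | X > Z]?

527/39

P(X > Z) = 39/56.
Summing XZ·P(x,y) over outcomes with X > Z gives 527/56.
E[X·Z | X > Z] = (527/56) / (39/56) = 527/39.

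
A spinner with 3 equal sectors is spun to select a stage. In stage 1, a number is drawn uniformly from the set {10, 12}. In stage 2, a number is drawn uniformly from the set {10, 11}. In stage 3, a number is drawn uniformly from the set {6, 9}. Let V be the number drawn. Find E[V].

E[V | stage 1] = (10+12)/2 = 11.
E[V | stage 2] = (10+11)/2 = 21/2.
E[V | stage 3] = (6+9)/2 = 15/2.
E[V] = (1/3)·(11) + (1/3)·(21/2) + (1/3)·(15/2) = 29/3.

29/3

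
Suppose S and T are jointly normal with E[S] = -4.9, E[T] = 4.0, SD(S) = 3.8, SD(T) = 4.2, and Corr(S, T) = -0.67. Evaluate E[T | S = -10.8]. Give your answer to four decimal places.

For a bivariate normal, E[T | S=x] = μ_T + ρ·(σ_T/σ_S)·(x − μ_S).
E[T | S=-10.8] = 4.0 + (-0.67)·(4.2/3.8)·(-10.8 − (-4.9)) = 4.0 + (-0.74053)·(-5.9) = 8.3691.

8.3691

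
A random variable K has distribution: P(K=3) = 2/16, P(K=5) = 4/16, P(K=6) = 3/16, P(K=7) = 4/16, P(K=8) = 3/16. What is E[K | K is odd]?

P(K is odd) = 5/8.
Σ over the event: 3·1/8 + 5·1/4 + 7·1/4 = 27/8.
E[K | K is odd] = (27/8) / (5/8) = 27/5.

27/5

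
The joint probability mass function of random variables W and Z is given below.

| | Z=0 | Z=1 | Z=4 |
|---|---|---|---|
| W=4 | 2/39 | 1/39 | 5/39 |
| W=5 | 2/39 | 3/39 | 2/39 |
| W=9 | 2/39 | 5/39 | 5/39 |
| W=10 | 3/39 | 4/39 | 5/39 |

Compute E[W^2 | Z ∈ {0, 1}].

720/11

P(Z ∈ {0, 1}) = 22/39.
Σ W^2·P over the event = 16·(2/39) + 16·(1/39) + 25·(2/39) + 25·(3/39) + 81·(2/39) + 81·(5/39) + 100·(3/39) + 100·(4/39) = 480/13.
E[W^2 | Z ∈ {0, 1}] = (480/13) / (22/39) = 720/11.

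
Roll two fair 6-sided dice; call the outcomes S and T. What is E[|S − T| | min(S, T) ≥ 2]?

8/5

P(min(S, T) ≥ 2) = 25/36.
Summing |S−T|·P(x,y) over outcomes with min(S, T) ≥ 2 gives 10/9.
E[|S − T| | min(S, T) ≥ 2] = (10/9) / (25/36) = 8/5.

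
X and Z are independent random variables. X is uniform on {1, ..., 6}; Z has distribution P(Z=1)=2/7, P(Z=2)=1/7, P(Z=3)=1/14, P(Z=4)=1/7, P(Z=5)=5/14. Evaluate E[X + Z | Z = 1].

P(Z = 1) = 2/7.
Summing (X+Z)·P(x,y) over outcomes with Z = 1 gives 9/7.
E[X + Z | Z = 1] = (9/7) / (2/7) = 9/2.

9/2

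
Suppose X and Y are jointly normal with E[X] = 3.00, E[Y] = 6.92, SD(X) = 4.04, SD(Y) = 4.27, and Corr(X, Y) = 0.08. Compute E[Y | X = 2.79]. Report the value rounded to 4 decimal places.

E[Y | X=x] = μ_Y + ρ(σ_Y/σ_X)(x − μ_X) for jointly normal variables.
E[Y | X=2.79] = 6.92 + (0.08)·(4.27/4.04)·(2.79 − (3.00)) = 6.92 + (0.084554)·(-0.21) = 6.9022.

6.9022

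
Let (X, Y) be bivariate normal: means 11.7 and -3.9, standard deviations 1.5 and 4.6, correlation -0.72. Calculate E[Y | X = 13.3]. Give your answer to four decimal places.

The regression of Y on X has slope ρ·σ_Y/σ_X and passes through (μ_X, μ_Y).
E[Y | X=13.3] = -3.9 + (-0.72)·(4.6/1.5)·(13.3 − (11.7)) = -3.9 + (-2.208)·(1.6) = -7.4328.

-7.4328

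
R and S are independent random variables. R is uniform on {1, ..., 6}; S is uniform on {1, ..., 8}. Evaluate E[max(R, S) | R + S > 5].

112/19

P(R + S > 5) = 19/24.
Summing max(R,S)·P(x,y) over outcomes with R + S > 5 gives 14/3.
E[max(R, S) | R + S > 5] = (14/3) / (19/24) = 112/19.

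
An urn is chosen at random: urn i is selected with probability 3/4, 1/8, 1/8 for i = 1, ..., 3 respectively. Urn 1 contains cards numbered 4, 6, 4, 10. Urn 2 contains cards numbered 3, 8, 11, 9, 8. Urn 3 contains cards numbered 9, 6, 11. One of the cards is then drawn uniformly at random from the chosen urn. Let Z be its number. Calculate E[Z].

787/120

E[Z | urn 1] = (4+6+4+10)/4 = 6.
E[Z | urn 2] = (3+8+11+9+8)/5 = 39/5.
E[Z | urn 3] = (9+6+11)/3 = 26/3.
E[Z] = (3/4)·(6) + (1/8)·(39/5) + (1/8)·(26/3) = 787/120.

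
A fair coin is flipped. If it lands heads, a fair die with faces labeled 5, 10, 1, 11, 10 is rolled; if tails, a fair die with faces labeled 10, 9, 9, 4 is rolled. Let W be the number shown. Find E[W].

77/10

E[W | heads] = (5+10+1+11+10)/5 = 37/5.
E[W | tails] = (10+9+9+4)/4 = 8.
By the law of total expectation,
E[W] = (1/2)·(37/5) + (1/2)·(8) = 77/10.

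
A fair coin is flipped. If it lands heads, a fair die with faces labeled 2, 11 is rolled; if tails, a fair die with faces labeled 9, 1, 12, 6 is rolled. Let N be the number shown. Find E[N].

E[N | heads] = (2+11)/2 = 13/2.
E[N | tails] = (9+1+12+6)/4 = 7.
By the law of total expectation,
E[N] = (1/2)·(13/2) + (1/2)·(7) = 27/4.

27/4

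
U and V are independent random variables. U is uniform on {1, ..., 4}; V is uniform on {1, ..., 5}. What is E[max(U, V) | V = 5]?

5

Outcomes with V = 5: (1,5), (2,5), (3,5), (4,5), each with probability 1/20.
E[max(U, V) | V = 5] = (5 + 5 + 5 + 5) / 4 = 5.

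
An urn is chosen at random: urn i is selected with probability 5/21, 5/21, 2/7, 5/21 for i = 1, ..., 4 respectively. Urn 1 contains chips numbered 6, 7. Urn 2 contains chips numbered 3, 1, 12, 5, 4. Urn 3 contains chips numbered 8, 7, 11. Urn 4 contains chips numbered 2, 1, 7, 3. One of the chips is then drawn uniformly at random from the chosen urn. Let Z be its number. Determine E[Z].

503/84

E[Z | urn 1] = (6+7)/2 = 13/2.
E[Z | urn 2] = (3+1+12+5+4)/5 = 5.
E[Z | urn 3] = (8+7+11)/3 = 26/3.
E[Z | urn 4] = (2+1+7+3)/4 = 13/4.
By the law of total expectation,
E[Z] = (5/21)·(13/2) + (5/21)·(5) + (2/7)·(26/3) + (5/21)·(13/4) = 503/84.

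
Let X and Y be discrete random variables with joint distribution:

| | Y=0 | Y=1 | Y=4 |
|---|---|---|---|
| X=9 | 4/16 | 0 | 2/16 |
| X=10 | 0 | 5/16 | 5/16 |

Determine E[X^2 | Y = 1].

P(Y = 1) = 5/16.
Summing X^2·P(X=x,Y=y) over the conditioning event gives 125/4.
E[X^2 | Y = 1] = (125/4) / (5/16) = 100.

100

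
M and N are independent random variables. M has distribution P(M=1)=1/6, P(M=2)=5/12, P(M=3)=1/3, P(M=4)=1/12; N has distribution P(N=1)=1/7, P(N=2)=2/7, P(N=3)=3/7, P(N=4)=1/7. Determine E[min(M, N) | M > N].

P(M > N) = 23/84.
Summing min(M,N)·P(x,y) over outcomes with M > N gives 13/28.
E[min(M, N) | M > N] = (13/28) / (23/84) = 39/23.

39/23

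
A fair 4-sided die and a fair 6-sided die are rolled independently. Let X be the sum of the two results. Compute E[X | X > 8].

28/3

P(X > 8) = 1/8.
Σ over the event: 9·1/12 + 10·1/24 = 7/6.
E[X | X > 8] = (7/6) / (1/8) = 28/3.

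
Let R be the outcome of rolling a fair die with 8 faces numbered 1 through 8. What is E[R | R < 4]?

2

Given R < 4, R is equally likely to be any of {1, 2, 3}.
E[R | R < 4] = (1 + 2 + 3) / 3 = 2.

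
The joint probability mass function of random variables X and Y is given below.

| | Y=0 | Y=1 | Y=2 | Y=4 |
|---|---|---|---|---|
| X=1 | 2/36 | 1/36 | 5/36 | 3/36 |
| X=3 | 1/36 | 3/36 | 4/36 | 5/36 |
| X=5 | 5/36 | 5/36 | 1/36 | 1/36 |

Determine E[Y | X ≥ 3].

P(X ≥ 3) = 25/36.
Σ Y·P over the event = 0·(1/36) + 1·(3/36) + 2·(4/36) + 4·(5/36) + 0·(5/36) + 1·(5/36) + 2·(1/36) + 4·(1/36) = 7/6.
E[Y | X ≥ 3] = (7/6) / (25/36) = 42/25.

42/25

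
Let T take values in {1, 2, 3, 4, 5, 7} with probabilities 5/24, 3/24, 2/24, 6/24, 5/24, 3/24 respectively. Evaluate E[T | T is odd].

P(T is odd) = 5/8.
Σ over the event: 1·5/24 + 3·1/12 + 5·5/24 + 7·1/8 = 19/8.
E[T | T is odd] = (19/8) / (5/8) = 19/5.

19/5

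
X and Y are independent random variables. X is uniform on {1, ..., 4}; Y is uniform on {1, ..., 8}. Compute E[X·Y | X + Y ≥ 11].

Outcomes with X + Y ≥ 11: (3,8), (4,7), (4,8), each with probability 1/32.
E[X·Y | X + Y ≥ 11] = (24 + 28 + 32) / 3 = 28.

28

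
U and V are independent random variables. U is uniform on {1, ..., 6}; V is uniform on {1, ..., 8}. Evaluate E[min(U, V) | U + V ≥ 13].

17/3

Outcomes with U + V ≥ 13: (5,8), (6,7), (6,8), each with probability 1/48.
E[min(U, V) | U + V ≥ 13] = (5 + 6 + 6) / 3 = 17/3.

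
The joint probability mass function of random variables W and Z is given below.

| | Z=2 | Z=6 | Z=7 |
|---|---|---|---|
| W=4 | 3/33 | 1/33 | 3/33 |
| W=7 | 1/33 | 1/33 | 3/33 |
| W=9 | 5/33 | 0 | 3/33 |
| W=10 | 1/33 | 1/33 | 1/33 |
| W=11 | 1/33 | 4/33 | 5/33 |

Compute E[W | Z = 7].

25/3

P(Z = 7) = 5/11.
Summing W·P(W=x,Z=y) over the conditioning event gives 125/33.
E[W | Z = 7] = (125/33) / (5/11) = 25/3.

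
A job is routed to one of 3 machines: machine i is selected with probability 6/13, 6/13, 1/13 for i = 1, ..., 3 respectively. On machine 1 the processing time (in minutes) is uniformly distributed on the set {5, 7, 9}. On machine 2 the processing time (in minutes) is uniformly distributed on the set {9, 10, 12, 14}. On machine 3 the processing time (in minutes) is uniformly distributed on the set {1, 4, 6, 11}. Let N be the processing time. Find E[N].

115/13

E[N | machine 1] = (5+7+9)/3 = 7.
E[N | machine 2] = (9+10+12+14)/4 = 45/4.
E[N | machine 3] = (1+4+6+11)/4 = 11/2.
E[N] = (6/13)·(7) + (6/13)·(45/4) + (1/13)·(11/2) = 115/13.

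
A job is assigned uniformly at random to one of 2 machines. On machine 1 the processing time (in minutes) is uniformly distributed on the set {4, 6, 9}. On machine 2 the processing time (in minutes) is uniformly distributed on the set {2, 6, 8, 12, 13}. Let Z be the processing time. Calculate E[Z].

E[Z | machine 1] = (4+6+9)/3 = 19/3.
E[Z | machine 2] = (2+6+8+12+13)/5 = 41/5.
By the law of total expectation,
E[Z] = (1/2)·(19/3) + (1/2)·(41/5) = 109/15.

109/15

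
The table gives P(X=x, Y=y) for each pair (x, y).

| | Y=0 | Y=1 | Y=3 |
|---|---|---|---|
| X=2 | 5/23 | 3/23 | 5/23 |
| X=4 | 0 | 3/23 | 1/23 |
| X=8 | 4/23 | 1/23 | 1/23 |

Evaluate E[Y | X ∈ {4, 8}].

P(X ∈ {4, 8}) = 10/23.
Σ Y·P over the event = 1·(3/23) + 3·(1/23) + 0·(4/23) + 1·(1/23) + 3·(1/23) = 10/23.
E[Y | X ∈ {4, 8}] = (10/23) / (10/23) = 1.

1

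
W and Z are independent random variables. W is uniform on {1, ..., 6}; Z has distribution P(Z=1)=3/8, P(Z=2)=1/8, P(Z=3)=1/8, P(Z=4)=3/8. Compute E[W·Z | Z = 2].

P(Z = 2) = 1/8.
Summing WZ·P(x,y) over outcomes with Z = 2 gives 7/8.
E[W·Z | Z = 2] = (7/8) / (1/8) = 7.

7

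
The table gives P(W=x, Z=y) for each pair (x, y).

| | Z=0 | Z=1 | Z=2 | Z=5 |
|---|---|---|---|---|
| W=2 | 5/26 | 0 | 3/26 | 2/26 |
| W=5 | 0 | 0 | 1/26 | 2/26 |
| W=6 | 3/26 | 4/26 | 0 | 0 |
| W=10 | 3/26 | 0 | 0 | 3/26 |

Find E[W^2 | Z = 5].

P(Z = 5) = 7/26.
Summing W^2·P(W=x,Z=y) over the conditioning event gives 179/13.
E[W^2 | Z = 5] = (179/13) / (7/26) = 358/7.

358/7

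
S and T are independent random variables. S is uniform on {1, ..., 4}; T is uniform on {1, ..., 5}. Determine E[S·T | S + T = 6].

15/2

Outcomes with S + T = 6: (1,5), (2,4), (3,3), (4,2), each with probability 1/20.
E[S·T | S + T = 6] = (5 + 8 + 9 + 8) / 4 = 15/2.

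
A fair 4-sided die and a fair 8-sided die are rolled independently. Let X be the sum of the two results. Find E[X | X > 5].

92/11

P(X > 5) = 11/16.
Σ over the event: 6·1/8 + 7·1/8 + 8·1/8 + 9·1/8 + 10·3/32 + 11·1/16 + 12·1/32 = 23/4.
E[X | X > 5] = (23/4) / (11/16) = 92/11.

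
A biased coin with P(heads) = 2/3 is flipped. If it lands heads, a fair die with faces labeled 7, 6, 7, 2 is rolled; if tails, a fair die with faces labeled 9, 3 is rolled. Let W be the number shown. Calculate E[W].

17/3

E[W | heads] = (7+6+7+2)/4 = 11/2.
E[W | tails] = (9+3)/2 = 6.
By the law of total expectation,
E[W] = (2/3)·(11/2) + (1/3)·(6) = 17/3.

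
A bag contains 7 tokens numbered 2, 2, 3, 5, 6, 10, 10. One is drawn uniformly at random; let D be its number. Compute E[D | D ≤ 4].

7/3

P(D ≤ 4) = 3/7.
Σ over the event: 2·2/7 + 3·1/7 = 1.
E[D | D ≤ 4] = (1) / (3/7) = 7/3.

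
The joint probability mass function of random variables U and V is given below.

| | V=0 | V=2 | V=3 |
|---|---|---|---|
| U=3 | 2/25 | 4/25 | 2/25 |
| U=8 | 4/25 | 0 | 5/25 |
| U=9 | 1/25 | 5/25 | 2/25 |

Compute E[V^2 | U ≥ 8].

P(U ≥ 8) = 17/25.
Σ V^2·P over the event = 0·(4/25) + 9·(5/25) + 0·(1/25) + 4·(5/25) + 9·(2/25) = 83/25.
E[V^2 | U ≥ 8] = (83/25) / (17/25) = 83/17.

83/17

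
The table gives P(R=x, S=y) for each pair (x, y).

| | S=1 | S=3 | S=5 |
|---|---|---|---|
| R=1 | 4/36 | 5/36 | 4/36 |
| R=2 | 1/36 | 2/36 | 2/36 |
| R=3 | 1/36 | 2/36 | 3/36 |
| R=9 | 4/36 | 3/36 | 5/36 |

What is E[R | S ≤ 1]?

P(S ≤ 1) = 5/18.
Σ R·P over the event = 1·(4/36) + 2·(1/36) + 3·(1/36) + 9·(4/36) = 5/4.
E[R | S ≤ 1] = (5/4) / (5/18) = 9/2.

9/2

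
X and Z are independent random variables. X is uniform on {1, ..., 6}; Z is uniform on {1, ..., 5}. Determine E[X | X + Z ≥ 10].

Outcomes with X + Z ≥ 10: (5,5), (6,4), (6,5), each with probability 1/30.
E[X | X + Z ≥ 10] = (5 + 6 + 6) / 3 = 17/3.

17/3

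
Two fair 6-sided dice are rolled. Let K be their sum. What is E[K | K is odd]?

P(K is odd) = 1/2.
Σ over the event: 3·1/18 + 5·1/9 + 7·1/6 + 9·1/9 + 11·1/18 = 7/2.
E[K | K is odd] = (7/2) / (1/2) = 7.

7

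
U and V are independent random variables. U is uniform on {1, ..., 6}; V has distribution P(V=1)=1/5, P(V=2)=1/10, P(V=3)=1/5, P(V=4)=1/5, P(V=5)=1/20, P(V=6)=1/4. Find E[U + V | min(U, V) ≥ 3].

P(min(U, V) ≥ 3) = 7/15.
Summing (U+V)·P(x,y) over outcomes with min(U, V) ≥ 3 gives 21/5.
E[U + V | min(U, V) ≥ 3] = (21/5) / (7/15) = 9.

9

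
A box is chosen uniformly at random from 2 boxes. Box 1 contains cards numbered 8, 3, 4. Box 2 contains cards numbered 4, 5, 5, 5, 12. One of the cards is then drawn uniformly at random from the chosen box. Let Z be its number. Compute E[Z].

E[Z | box 1] = (8+3+4)/3 = 5.
E[Z | box 2] = (4+5+5+5+12)/5 = 31/5.
E[Z] = (1/2)·(5) + (1/2)·(31/5) = 28/5.

28/5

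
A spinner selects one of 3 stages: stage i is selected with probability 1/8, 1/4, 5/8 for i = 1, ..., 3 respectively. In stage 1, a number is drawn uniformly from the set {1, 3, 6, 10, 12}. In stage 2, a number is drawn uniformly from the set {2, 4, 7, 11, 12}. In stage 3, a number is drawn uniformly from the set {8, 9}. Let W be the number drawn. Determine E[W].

E[W | stage 1] = (1+3+6+10+12)/5 = 32/5.
E[W | stage 2] = (2+4+7+11+12)/5 = 36/5.
E[W | stage 3] = (8+9)/2 = 17/2.
By the law of total expectation,
E[W] = (1/8)·(32/5) + (1/4)·(36/5) + (5/8)·(17/2) = 633/80.

633/80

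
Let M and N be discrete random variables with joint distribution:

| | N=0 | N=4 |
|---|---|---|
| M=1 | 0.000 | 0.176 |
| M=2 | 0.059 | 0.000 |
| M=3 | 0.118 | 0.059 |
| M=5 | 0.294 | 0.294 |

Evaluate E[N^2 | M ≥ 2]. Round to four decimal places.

6.8544

P(M ≥ 2) = 0.824.
Σ N^2·P over the event = 0·(0.059) + 0·(0.118) + 16·(0.059) + 0·(0.294) + 16·(0.294) = 5.648.
E[N^2 | M ≥ 2] = (5.648) / (0.824) = 6.8544.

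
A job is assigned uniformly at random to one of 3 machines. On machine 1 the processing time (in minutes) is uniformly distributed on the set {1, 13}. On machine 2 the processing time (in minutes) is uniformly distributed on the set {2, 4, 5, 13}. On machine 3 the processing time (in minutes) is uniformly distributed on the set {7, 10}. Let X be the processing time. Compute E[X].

43/6

E[X | machine 1] = (1+13)/2 = 7.
E[X | machine 2] = (2+4+5+13)/4 = 6.
E[X | machine 3] = (7+10)/2 = 17/2.
E[X] = (1/3)·(7) + (1/3)·(6) + (1/3)·(17/2) = 43/6.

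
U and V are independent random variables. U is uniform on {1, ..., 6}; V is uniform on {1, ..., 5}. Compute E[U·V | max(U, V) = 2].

8/3

P(max(U, V) = 2) = 1/10.
Summing UV·P(x,y) over outcomes with max(U, V) = 2 gives 4/15.
E[U·V | max(U, V) = 2] = (4/15) / (1/10) = 8/3.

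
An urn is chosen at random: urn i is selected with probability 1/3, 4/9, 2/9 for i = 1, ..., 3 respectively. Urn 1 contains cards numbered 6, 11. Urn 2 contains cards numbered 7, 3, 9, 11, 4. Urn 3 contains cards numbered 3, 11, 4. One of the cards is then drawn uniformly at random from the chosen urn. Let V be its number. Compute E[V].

E[V | urn 1] = (6+11)/2 = 17/2.
E[V | urn 2] = (7+3+9+11+4)/5 = 34/5.
E[V | urn 3] = (3+11+4)/3 = 6.
E[V] = (1/3)·(17/2) + (4/9)·(34/5) + (2/9)·(6) = 647/90.

647/90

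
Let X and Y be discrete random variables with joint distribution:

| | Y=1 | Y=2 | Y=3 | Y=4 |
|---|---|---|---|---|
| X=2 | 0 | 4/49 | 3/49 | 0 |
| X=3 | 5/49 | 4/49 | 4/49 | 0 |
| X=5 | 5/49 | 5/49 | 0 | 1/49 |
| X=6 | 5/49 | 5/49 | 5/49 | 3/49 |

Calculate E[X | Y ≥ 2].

P(Y ≥ 2) = 34/49.
Summing X·P(X=x,Y=y) over the conditioning event gives 146/49.
E[X | Y ≥ 2] = (146/49) / (34/49) = 73/17.

73/17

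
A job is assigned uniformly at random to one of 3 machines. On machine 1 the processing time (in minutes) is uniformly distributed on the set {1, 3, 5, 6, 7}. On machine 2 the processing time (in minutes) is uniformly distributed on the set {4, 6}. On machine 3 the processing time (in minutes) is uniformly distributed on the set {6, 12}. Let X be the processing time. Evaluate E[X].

E[X | machine 1] = (1+3+5+6+7)/5 = 22/5.
E[X | machine 2] = (4+6)/2 = 5.
E[X | machine 3] = (6+12)/2 = 9.
By the law of total expectation,
E[X] = (1/3)·(22/5) + (1/3)·(5) + (1/3)·(9) = 92/15.

92/15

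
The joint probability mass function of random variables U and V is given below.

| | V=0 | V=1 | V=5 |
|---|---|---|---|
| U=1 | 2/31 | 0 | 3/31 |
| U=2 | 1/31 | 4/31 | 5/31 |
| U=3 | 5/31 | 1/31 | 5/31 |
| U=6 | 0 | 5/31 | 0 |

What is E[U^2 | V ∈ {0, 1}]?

128/9

P(V ∈ {0, 1}) = 18/31.
Σ U^2·P over the event = 1·(2/31) + 4·(1/31) + 4·(4/31) + 9·(5/31) + 9·(1/31) + 36·(5/31) = 256/31.
E[U^2 | V ∈ {0, 1}] = (256/31) / (18/31) = 128/9.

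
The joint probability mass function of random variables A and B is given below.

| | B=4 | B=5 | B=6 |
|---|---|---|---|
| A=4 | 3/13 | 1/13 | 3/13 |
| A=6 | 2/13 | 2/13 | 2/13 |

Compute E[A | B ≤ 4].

24/5

P(B ≤ 4) = 5/13.
Summing A·P(A=x,B=y) over the conditioning event gives 24/13.
E[A | B ≤ 4] = (24/13) / (5/13) = 24/5.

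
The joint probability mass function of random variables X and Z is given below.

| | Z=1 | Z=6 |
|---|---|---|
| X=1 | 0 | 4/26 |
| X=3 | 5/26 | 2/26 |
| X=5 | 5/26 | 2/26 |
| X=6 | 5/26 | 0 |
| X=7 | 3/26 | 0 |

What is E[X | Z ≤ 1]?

P(Z ≤ 1) = 9/13.
Σ X·P over the event = 3·(5/26) + 5·(5/26) + 6·(5/26) + 7·(3/26) = 7/2.
E[X | Z ≤ 1] = (7/2) / (9/13) = 91/18.

91/18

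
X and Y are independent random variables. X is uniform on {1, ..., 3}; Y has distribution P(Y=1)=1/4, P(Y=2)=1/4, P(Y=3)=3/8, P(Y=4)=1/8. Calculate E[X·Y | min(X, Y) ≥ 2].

85/12

P(min(X, Y) ≥ 2) = 1/2.
Summing XY·P(x,y) over outcomes with min(X, Y) ≥ 2 gives 85/24.
E[X·Y | min(X, Y) ≥ 2] = (85/24) / (1/2) = 85/12.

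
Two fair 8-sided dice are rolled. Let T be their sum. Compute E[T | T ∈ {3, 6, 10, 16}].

P(T ∈ {3, 6, 10, 16}) = 15/64.
Σ over the event: 3·1/32 + 6·5/64 + 10·7/64 + 16·1/64 = 61/32.
E[T | T ∈ {3, 6, 10, 16}] = (61/32) / (15/64) = 122/15.

122/15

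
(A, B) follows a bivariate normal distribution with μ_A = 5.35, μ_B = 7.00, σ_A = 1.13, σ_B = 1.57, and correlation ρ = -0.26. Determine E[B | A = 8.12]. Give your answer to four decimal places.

The regression of B on A has slope ρ·σ_B/σ_A and passes through (μ_A, μ_B).
E[B | A=8.12] = 7.00 + (-0.26)·(1.57/1.13)·(8.12 − (5.35)) = 7.00 + (-0.36124)·(2.77) = 5.9994.

5.9994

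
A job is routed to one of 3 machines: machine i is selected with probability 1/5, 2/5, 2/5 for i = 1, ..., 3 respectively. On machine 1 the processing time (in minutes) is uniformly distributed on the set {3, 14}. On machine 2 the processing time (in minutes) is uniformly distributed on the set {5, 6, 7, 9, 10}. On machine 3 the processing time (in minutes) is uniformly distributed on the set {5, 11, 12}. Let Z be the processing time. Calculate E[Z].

1259/150

E[Z | machine 1] = (3+14)/2 = 17/2.
E[Z | machine 2] = (5+6+7+9+10)/5 = 37/5.
E[Z | machine 3] = (5+11+12)/3 = 28/3.
E[Z] = (1/5)·(17/2) + (2/5)·(37/5) + (2/5)·(28/3) = 1259/150.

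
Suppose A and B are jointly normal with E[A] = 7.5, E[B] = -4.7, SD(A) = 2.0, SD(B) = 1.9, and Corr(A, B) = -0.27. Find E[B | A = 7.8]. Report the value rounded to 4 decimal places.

E[B | A=x] = μ_B + ρ(σ_B/σ_A)(x − μ_A) for jointly normal variables.
E[B | A=7.8] = -4.7 + (-0.27)·(1.9/2.0)·(7.8 − (7.5)) = -4.7 + (-0.2565)·(0.3) = -4.7770.

-4.7770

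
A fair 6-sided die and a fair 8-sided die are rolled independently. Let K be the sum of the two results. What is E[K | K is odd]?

8

P(K is odd) = 1/2.
Σ over the event: 3·1/24 + 5·1/12 + 7·1/8 + 9·1/8 + 11·1/12 + 13·1/24 = 4.
E[K | K is odd] = (4) / (1/2) = 8.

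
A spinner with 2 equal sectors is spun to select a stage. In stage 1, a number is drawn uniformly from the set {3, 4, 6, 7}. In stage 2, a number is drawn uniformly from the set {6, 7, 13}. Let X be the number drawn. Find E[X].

41/6

E[X | stage 1] = (3+4+6+7)/4 = 5.
E[X | stage 2] = (6+7+13)/3 = 26/3.
By the law of total expectation,
E[X] = (1/2)·(5) + (1/2)·(26/3) = 41/6.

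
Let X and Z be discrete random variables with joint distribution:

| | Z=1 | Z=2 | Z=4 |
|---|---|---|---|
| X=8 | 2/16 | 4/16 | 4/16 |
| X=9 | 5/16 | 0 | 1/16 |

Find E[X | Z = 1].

61/7

P(Z = 1) = 7/16.
Σ X·P over the event = 8·(2/16) + 9·(5/16) = 61/16.
E[X | Z = 1] = (61/16) / (7/16) = 61/7.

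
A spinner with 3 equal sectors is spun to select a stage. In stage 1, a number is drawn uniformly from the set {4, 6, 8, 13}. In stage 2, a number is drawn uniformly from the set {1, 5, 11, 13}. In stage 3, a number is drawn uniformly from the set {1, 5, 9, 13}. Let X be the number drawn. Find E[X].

E[X | stage 1] = (4+6+8+13)/4 = 31/4.
E[X | stage 2] = (1+5+11+13)/4 = 15/2.
E[X | stage 3] = (1+5+9+13)/4 = 7.
By the law of total expectation,
E[X] = (1/3)·(31/4) + (1/3)·(15/2) + (1/3)·(7) = 89/12.

89/12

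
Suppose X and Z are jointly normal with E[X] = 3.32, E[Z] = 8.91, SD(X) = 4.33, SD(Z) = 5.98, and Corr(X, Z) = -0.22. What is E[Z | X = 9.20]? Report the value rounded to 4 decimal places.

7.1235

The regression of Z on X has slope ρ·σ_Z/σ_X and passes through (μ_X, μ_Z).
E[Z | X=9.20] = 8.91 + (-0.22)·(5.98/4.33)·(9.20 − (3.32)) = 8.91 + (-0.30383)·(5.88) = 7.1235.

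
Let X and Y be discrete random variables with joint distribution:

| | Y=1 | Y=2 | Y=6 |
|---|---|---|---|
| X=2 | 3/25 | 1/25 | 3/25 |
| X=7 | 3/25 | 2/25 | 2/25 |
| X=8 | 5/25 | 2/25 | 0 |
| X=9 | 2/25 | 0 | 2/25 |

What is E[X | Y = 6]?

38/7

P(Y = 6) = 7/25.
Σ X·P over the event = 2·(3/25) + 7·(2/25) + 9·(2/25) = 38/25.
E[X | Y = 6] = (38/25) / (7/25) = 38/7.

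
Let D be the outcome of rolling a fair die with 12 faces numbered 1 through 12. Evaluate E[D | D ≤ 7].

Given D ≤ 7, D is equally likely to be any of {1, 2, 3, 4, 5, 6, 7}.
E[D | D ≤ 7] = (1 + 2 + 3 + 4 + 5 + 6 + 7) / 7 = 4.

4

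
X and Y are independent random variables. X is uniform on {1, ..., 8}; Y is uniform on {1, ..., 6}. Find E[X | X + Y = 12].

Outcomes with X + Y = 12: (6,6), (7,5), (8,4), each with probability 1/48.
E[X | X + Y = 12] = (6 + 7 + 8) / 3 = 7.

7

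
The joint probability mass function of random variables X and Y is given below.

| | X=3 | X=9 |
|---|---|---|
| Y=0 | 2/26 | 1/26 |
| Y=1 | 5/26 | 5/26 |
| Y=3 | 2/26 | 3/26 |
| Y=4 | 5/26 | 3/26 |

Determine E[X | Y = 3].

P(Y = 3) = 5/26.
Σ X·P over the event = 3·(2/26) + 9·(3/26) = 33/26.
E[X | Y = 3] = (33/26) / (5/26) = 33/5.

33/5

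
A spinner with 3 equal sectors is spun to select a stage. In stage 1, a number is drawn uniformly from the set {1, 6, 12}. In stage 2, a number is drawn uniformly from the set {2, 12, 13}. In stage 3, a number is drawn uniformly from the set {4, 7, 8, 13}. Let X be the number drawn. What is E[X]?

E[X | stage 1] = (1+6+12)/3 = 19/3.
E[X | stage 2] = (2+12+13)/3 = 9.
E[X | stage 3] = (4+7+8+13)/4 = 8.
E[X] = (1/3)·(19/3) + (1/3)·(9) + (1/3)·(8) = 70/9.

70/9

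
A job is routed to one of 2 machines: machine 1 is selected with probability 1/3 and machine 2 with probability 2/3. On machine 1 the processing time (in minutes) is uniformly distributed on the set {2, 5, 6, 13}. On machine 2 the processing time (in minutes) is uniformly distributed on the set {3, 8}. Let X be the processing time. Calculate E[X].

E[X | machine 1] = (2+5+6+13)/4 = 13/2.
E[X | machine 2] = (3+8)/2 = 11/2.
By the law of total expectation,
E[X] = (1/3)·(13/2) + (2/3)·(11/2) = 35/6.

35/6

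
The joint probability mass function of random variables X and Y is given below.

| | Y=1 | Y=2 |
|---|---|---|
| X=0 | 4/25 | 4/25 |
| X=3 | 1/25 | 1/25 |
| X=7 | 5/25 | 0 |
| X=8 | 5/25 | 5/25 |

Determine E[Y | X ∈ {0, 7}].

17/13

P(X ∈ {0, 7}) = 13/25.
Σ Y·P over the event = 1·(4/25) + 2·(4/25) + 1·(5/25) = 17/25.
E[Y | X ∈ {0, 7}] = (17/25) / (13/25) = 17/13.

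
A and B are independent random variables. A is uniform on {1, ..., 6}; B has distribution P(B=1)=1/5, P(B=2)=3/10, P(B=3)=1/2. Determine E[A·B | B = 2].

P(B = 2) = 3/10.
Summing AB·P(x,y) over outcomes with B = 2 gives 21/10.
E[A·B | B = 2] = (21/10) / (3/10) = 7.

7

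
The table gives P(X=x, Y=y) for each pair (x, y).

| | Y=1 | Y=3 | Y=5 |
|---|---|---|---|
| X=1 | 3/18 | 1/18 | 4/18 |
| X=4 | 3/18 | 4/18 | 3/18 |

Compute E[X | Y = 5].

16/7

P(Y = 5) = 7/18.
Σ X·P over the event = 1·(4/18) + 4·(3/18) = 8/9.
E[X | Y = 5] = (8/9) / (7/18) = 16/7.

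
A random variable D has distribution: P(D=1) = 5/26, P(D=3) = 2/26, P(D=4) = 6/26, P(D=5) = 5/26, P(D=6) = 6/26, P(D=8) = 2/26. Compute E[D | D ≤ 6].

4

P(D ≤ 6) = 12/13.
Σ over the event: 1·5/26 + 3·1/13 + 4·3/13 + 5·5/26 + 6·3/13 = 48/13.
E[D | D ≤ 6] = (48/13) / (12/13) = 4.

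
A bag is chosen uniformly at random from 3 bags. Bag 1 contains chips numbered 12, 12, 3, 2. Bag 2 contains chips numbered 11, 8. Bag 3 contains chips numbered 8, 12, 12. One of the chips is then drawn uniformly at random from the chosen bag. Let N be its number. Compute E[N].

E[N | bag 1] = (12+12+3+2)/4 = 29/4.
E[N | bag 2] = (11+8)/2 = 19/2.
E[N | bag 3] = (8+12+12)/3 = 32/3.
By the law of total expectation,
E[N] = (1/3)·(29/4) + (1/3)·(19/2) + (1/3)·(32/3) = 329/36.

329/36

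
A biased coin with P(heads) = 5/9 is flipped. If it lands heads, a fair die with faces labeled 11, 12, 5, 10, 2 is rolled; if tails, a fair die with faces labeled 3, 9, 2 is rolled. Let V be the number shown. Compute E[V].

176/27

E[V | heads] = (11+12+5+10+2)/5 = 8.
E[V | tails] = (3+9+2)/3 = 14/3.
E[V] = (5/9)·(8) + (4/9)·(14/3) = 176/27.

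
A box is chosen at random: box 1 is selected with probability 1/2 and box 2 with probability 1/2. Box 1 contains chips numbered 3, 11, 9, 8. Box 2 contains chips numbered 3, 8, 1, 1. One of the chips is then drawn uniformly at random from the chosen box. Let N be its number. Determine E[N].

E[N | box 1] = (3+11+9+8)/4 = 31/4.
E[N | box 2] = (3+8+1+1)/4 = 13/4.
E[N] = (1/2)·(31/4) + (1/2)·(13/4) = 11/2.

11/2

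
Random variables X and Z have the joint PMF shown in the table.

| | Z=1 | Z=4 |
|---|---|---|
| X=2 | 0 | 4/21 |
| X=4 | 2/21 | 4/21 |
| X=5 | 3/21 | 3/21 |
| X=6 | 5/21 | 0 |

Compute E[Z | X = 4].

P(X = 4) = 2/7.
Summing Z·P(X=x,Z=y) over the conditioning event gives 6/7.
E[Z | X = 4] = (6/7) / (2/7) = 3.

3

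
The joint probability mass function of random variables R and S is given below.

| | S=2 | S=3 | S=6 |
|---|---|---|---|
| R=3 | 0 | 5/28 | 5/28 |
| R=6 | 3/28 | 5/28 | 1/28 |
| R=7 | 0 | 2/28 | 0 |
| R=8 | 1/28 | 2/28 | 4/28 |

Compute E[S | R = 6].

3

P(R = 6) = 9/28.
Σ S·P over the event = 2·(3/28) + 3·(5/28) + 6·(1/28) = 27/28.
E[S | R = 6] = (27/28) / (9/28) = 3.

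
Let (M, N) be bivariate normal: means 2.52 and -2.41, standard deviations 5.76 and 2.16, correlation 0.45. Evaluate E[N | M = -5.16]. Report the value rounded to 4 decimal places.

-3.7060

The regression of N on M has slope ρ·σ_N/σ_M and passes through (μ_M, μ_N).
E[N | M=-5.16] = -2.41 + (0.45)·(2.16/5.76)·(-5.16 − (2.52)) = -2.41 + (0.16875)·(-7.68) = -3.7060.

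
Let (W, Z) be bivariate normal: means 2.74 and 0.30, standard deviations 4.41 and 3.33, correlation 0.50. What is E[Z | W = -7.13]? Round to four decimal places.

-3.4264

The regression of Z on W has slope ρ·σ_Z/σ_W and passes through (μ_W, μ_Z).
E[Z | W=-7.13] = 0.30 + (0.50)·(3.33/4.41)·(-7.13 − (2.74)) = 0.30 + (0.37755)·(-9.87) = -3.4264.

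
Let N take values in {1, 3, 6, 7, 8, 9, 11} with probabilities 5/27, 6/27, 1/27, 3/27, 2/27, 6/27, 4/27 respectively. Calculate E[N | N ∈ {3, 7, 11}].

83/13

P(N ∈ {3, 7, 11}) = 13/27.
Σ over the event: 3·2/9 + 7·1/9 + 11·4/27 = 83/27.
E[N | N ∈ {3, 7, 11}] = (83/27) / (13/27) = 83/13.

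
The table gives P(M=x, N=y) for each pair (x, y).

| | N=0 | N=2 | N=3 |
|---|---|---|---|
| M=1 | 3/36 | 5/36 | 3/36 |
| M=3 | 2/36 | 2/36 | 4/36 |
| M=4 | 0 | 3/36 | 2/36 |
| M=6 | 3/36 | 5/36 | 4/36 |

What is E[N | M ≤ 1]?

P(M ≤ 1) = 11/36.
Summing N·P(M=x,N=y) over the conditioning event gives 19/36.
E[N | M ≤ 1] = (19/36) / (11/36) = 19/11.

19/11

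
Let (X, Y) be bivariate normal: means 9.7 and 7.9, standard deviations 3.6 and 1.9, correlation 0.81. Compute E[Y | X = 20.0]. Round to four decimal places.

E[Y | X=x] = μ_Y + ρ(σ_Y/σ_X)(x − μ_X) for jointly normal variables.
E[Y | X=20.0] = 7.9 + (0.81)·(1.9/3.6)·(20.0 − (9.7)) = 7.9 + (0.4275)·(10.3) = 12.3033.

12.3033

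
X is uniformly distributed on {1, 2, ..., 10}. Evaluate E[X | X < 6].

Given X < 6, X is equally likely to be any of {1, 2, 3, 4, 5}.
E[X | X < 6] = (1 + 2 + 3 + 4 + 5) / 5 = 3.

3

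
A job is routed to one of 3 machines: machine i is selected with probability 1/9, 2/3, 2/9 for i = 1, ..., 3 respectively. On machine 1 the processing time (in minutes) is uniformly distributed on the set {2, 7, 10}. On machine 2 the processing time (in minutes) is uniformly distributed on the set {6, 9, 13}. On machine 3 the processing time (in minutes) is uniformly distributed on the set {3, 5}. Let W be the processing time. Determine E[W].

211/27

E[W | machine 1] = (2+7+10)/3 = 19/3.
E[W | machine 2] = (6+9+13)/3 = 28/3.
E[W | machine 3] = (3+5)/2 = 4.
E[W] = (1/9)·(19/3) + (2/3)·(28/3) + (2/9)·(4) = 211/27.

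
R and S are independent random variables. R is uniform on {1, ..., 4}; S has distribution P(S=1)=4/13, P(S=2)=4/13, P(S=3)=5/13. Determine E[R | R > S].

84/25

P(R > S) = 25/52.
Summing R·P(x,y) over outcomes with R > S gives 21/13.
E[R | R > S] = (21/13) / (25/52) = 84/25.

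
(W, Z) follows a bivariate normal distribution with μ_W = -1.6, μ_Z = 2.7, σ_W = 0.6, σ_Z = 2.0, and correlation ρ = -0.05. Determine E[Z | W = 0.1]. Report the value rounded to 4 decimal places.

E[Z | W=x] = μ_Z + ρ(σ_Z/σ_W)(x − μ_W) for jointly normal variables.
E[Z | W=0.1] = 2.7 + (-0.05)·(2.0/0.6)·(0.1 − (-1.6)) = 2.7 + (-0.16667)·(1.7) = 2.4167.

2.4167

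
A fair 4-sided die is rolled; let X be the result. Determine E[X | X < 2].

1

Given X < 2, X is equally likely to be any of {1}.
E[X | X < 2] = (1) / 1 = 1.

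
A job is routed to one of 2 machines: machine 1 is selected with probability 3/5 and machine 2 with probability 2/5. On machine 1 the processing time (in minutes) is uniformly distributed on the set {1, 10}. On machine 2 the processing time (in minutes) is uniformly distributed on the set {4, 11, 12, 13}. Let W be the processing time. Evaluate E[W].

E[W | machine 1] = (1+10)/2 = 11/2.
E[W | machine 2] = (4+11+12+13)/4 = 10.
E[W] = (3/5)·(11/2) + (2/5)·(10) = 73/10.

73/10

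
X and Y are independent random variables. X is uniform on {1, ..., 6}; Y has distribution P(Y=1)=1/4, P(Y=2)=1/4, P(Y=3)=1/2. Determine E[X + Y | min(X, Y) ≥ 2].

20/3

P(min(X, Y) ≥ 2) = 5/8.
Summing (X+Y)·P(x,y) over outcomes with min(X, Y) ≥ 2 gives 25/6.
E[X + Y | min(X, Y) ≥ 2] = (25/6) / (5/8) = 20/3.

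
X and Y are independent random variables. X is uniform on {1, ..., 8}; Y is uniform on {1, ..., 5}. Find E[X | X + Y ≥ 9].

P(X + Y ≥ 9) = 3/8.
Summing X·P(x,y) over outcomes with X + Y ≥ 9 gives 5/2.
E[X | X + Y ≥ 9] = (5/2) / (3/8) = 20/3.

20/3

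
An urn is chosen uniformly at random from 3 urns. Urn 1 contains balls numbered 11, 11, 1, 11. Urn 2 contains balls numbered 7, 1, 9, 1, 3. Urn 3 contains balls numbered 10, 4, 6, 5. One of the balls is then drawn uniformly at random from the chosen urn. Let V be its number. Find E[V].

379/60

E[V | urn 1] = (11+11+1+11)/4 = 17/2.
E[V | urn 2] = (7+1+9+1+3)/5 = 21/5.
E[V | urn 3] = (10+4+6+5)/4 = 25/4.
By the law of total expectation,
E[V] = (1/3)·(17/2) + (1/3)·(21/5) + (1/3)·(25/4) = 379/60.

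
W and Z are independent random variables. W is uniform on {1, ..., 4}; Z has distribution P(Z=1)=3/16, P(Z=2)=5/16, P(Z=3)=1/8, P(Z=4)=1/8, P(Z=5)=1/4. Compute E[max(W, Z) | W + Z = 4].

5/2

P(W + Z = 4) = 5/32.
Summing max(W,Z)·P(x,y) over outcomes with W + Z = 4 gives 25/64.
E[max(W, Z) | W + Z = 4] = (25/64) / (5/32) = 5/2.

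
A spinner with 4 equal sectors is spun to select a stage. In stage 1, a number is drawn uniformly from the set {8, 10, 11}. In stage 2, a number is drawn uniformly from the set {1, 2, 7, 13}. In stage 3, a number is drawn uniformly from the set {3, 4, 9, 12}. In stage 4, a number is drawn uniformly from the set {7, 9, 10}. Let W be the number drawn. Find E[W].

373/48

E[W | stage 1] = (8+10+11)/3 = 29/3.
E[W | stage 2] = (1+2+7+13)/4 = 23/4.
E[W | stage 3] = (3+4+9+12)/4 = 7.
E[W | stage 4] = (7+9+10)/3 = 26/3.
By the law of total expectation,
E[W] = (1/4)·(29/3) + (1/4)·(23/4) + (1/4)·(7) + (1/4)·(26/3) = 373/48.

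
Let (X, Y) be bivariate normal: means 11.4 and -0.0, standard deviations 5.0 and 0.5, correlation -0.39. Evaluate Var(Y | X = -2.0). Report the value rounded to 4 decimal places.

0.2120

For a bivariate normal, Var(Y | X=x) = σ_Y²(1 − ρ²).
Var(Y | X=-2.0) = (0.5)²·(1 − (-0.39)²) = 0.25·0.8479 = 0.2120.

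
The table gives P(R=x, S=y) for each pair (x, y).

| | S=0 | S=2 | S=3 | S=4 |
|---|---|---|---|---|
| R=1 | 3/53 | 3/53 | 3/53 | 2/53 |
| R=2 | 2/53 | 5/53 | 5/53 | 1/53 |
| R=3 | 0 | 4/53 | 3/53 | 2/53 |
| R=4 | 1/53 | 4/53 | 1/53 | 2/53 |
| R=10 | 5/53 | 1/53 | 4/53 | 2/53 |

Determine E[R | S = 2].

3

P(S = 2) = 17/53.
Σ R·P over the event = 1·(3/53) + 2·(5/53) + 3·(4/53) + 4·(4/53) + 10·(1/53) = 51/53.
E[R | S = 2] = (51/53) / (17/53) = 3.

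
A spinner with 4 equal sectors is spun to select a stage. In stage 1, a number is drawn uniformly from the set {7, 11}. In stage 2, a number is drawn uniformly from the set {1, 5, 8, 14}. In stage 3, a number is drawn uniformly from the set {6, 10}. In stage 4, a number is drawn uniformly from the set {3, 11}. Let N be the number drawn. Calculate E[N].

E[N | stage 1] = (7+11)/2 = 9.
E[N | stage 2] = (1+5+8+14)/4 = 7.
E[N | stage 3] = (6+10)/2 = 8.
E[N | stage 4] = (3+11)/2 = 7.
E[N] = (1/4)·(9) + (1/4)·(7) + (1/4)·(8) + (1/4)·(7) = 31/4.

31/4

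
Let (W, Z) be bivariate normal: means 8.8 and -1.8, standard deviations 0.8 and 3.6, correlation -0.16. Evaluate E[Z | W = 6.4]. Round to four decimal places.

-0.0720

E[Z | W=x] = μ_Z + ρ(σ_Z/σ_W)(x − μ_W) for jointly normal variables.
E[Z | W=6.4] = -1.8 + (-0.16)·(3.6/0.8)·(6.4 − (8.8)) = -1.8 + (-0.72)·(-2.4) = -0.0720.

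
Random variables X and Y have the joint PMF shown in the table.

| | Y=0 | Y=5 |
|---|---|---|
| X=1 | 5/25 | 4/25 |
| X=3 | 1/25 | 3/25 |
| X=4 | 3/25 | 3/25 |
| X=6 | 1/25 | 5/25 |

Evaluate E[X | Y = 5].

11/3

P(Y = 5) = 3/5.
Σ X·P over the event = 1·(4/25) + 3·(3/25) + 4·(3/25) + 6·(5/25) = 11/5.
E[X | Y = 5] = (11/5) / (3/5) = 11/3.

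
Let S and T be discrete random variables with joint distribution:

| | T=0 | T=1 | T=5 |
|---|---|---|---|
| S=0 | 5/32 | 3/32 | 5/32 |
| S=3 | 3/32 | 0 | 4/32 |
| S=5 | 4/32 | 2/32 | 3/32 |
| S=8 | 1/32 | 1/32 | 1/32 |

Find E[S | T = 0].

37/13

P(T = 0) = 13/32.
Σ S·P over the event = 0·(5/32) + 3·(3/32) + 5·(4/32) + 8·(1/32) = 37/32.
E[S | T = 0] = (37/32) / (13/32) = 37/13.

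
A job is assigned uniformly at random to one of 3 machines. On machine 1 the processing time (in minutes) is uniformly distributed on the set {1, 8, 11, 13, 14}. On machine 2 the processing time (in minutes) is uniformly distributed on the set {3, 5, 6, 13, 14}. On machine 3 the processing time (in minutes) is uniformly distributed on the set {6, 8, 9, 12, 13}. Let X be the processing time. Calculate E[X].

E[X | machine 1] = (1+8+11+13+14)/5 = 47/5.
E[X | machine 2] = (3+5+6+13+14)/5 = 41/5.
E[X | machine 3] = (6+8+9+12+13)/5 = 48/5.
By the law of total expectation,
E[X] = (1/3)·(47/5) + (1/3)·(41/5) + (1/3)·(48/5) = 136/15.

136/15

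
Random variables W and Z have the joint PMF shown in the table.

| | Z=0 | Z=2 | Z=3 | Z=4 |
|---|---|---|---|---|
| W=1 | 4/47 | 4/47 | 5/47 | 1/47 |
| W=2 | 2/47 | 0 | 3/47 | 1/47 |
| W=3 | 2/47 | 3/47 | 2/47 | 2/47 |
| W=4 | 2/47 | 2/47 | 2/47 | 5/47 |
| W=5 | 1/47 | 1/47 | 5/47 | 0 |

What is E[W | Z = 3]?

50/17

P(Z = 3) = 17/47.
Σ W·P over the event = 1·(5/47) + 2·(3/47) + 3·(2/47) + 4·(2/47) + 5·(5/47) = 50/47.
E[W | Z = 3] = (50/47) / (17/47) = 50/17.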